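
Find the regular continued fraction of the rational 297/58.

[5; 8, 3, 2]

Run the Euclidean algorithm on 297 and 58; the successive quotients are the partial quotients a_0, a_1, ... (each step inverts the fractional part left over by the previous one):
  297 = 5*58 + 7, so a_0 = 5.
  58 = 8*7 + 2, so a_1 = 8.
  7 = 3*2 + 1, so a_2 = 3.
  2 = 2*1 + 0, so a_3 = 2.
The remainder reaches 0 after 4 divisions, so the expansion has 4 partial quotients, read off in order.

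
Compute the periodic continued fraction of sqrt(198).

Write x_i = (sqrt(198) + m_i)/d_i with (m_0, d_0) = (0, 1). a_0 = floor(sqrt(198)) = 14, since 14^2 = 196 <= 198 < 225 = 15^2.
Iterate m_{i+1} = d_i*a_i - m_i, d_{i+1} = (198 - m_{i+1}^2)/d_i, a_{i+1} = floor((a_0 + m_{i+1})/d_{i+1}):
  m_1 = 1*14 - 0 = 14, d_1 = (198 - 14^2)/1 = 2/1 = 2, a_1 = floor((14 + 14)/2) = 14.
  m_2 = 2*14 - 14 = 14, d_2 = (198 - 14^2)/2 = 2/2 = 1, a_2 = floor((14 + 14)/1) = 28.
  m_3 = 1*28 - 14 = 14, d_3 = (198 - 14^2)/1 = 2/1 = 2: (m_3, d_3) = (m_1, d_1) = (14, 2), so from here the quotients repeat a_1, a_2; the period length is 2.
Hence the expansion of sqrt(198) is a_0 = 14 followed by the repeating block 14, 28 (period 2).

[14; (14, 28)]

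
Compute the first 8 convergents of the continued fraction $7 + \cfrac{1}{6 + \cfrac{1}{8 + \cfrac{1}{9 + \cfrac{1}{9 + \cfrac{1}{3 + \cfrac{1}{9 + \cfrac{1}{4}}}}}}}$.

Using the convergent recurrence p_i = a_i*p_{i-1} + p_{i-2}, q_i = a_i*q_{i-1} + q_{i-2} with p_{-2}=0, p_{-1}=1, q_{-2}=1, q_{-1}=0:
  i=0: a_0=7, p_0 = 7*1 + 0 = 7, q_0 = 7*0 + 1 = 1.
  i=1: a_1=6, p_1 = 6*7 + 1 = 43, q_1 = 6*1 + 0 = 6.
  i=2: a_2=8, p_2 = 8*43 + 7 = 351, q_2 = 8*6 + 1 = 49.
  i=3: a_3=9, p_3 = 9*351 + 43 = 3202, q_3 = 9*49 + 6 = 447.
  i=4: a_4=9, p_4 = 9*3202 + 351 = 29169, q_4 = 9*447 + 49 = 4072.
  i=5: a_5=3, p_5 = 3*29169 + 3202 = 90709, q_5 = 3*4072 + 447 = 12663.
  i=6: a_6=9, p_6 = 9*90709 + 29169 = 845550, q_6 = 9*12663 + 4072 = 118039.
  i=7: a_7=4, p_7 = 4*845550 + 90709 = 3472909, q_7 = 4*118039 + 12663 = 484819.

7/1, 43/6, 351/49, 3202/447, 29169/4072, 90709/12663, 845550/118039, 3472909/484819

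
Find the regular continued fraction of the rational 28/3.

[9; 3]

Run the Euclidean algorithm on 28 and 3; the successive quotients are the partial quotients a_0, a_1, ... (each step inverts the fractional part left over by the previous one):
  28 = 9*3 + 1, so a_0 = 9.
  3 = 3*1 + 0, so a_1 = 3.
The remainder reaches 0 after 2 divisions, so the expansion has 2 partial quotients, read off in order.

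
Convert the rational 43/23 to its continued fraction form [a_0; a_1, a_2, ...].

[1; 1, 6, 1, 2]

Run the Euclidean algorithm on 43 and 23; the successive quotients are the partial quotients a_0, a_1, ... (each step inverts the fractional part left over by the previous one):
  43 = 1*23 + 20, so a_0 = 1.
  23 = 1*20 + 3, so a_1 = 1.
  20 = 6*3 + 2, so a_2 = 6.
  3 = 1*2 + 1, so a_3 = 1.
  2 = 2*1 + 0, so a_4 = 2.
The remainder reaches 0 after 5 divisions, so the expansion has 5 partial quotients, read off in order.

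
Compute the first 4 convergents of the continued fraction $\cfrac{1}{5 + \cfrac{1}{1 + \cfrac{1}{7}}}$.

Using the convergent recurrence p_i = a_i*p_{i-1} + p_{i-2}, q_i = a_i*q_{i-1} + q_{i-2} with p_{-2}=0, p_{-1}=1, q_{-2}=1, q_{-1}=0:
  i=0: a_0=0, p_0 = 0*1 + 0 = 0, q_0 = 0*0 + 1 = 1.
  i=1: a_1=5, p_1 = 5*0 + 1 = 1, q_1 = 5*1 + 0 = 5.
  i=2: a_2=1, p_2 = 1*1 + 0 = 1, q_2 = 1*5 + 1 = 6.
  i=3: a_3=7, p_3 = 7*1 + 1 = 8, q_3 = 7*6 + 5 = 47.

0/1, 1/5, 1/6, 8/47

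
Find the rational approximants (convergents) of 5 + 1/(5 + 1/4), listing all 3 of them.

Using the convergent recurrence p_i = a_i*p_{i-1} + p_{i-2}, q_i = a_i*q_{i-1} + q_{i-2} with p_{-2}=0, p_{-1}=1, q_{-2}=1, q_{-1}=0:
  i=0: a_0=5, p_0 = 5*1 + 0 = 5, q_0 = 5*0 + 1 = 1.
  i=1: a_1=5, p_1 = 5*5 + 1 = 26, q_1 = 5*1 + 0 = 5.
  i=2: a_2=4, p_2 = 4*26 + 5 = 109, q_2 = 4*5 + 1 = 21.

5/1, 26/5, 109/21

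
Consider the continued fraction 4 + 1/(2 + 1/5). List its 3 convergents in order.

Using the convergent recurrence p_i = a_i*p_{i-1} + p_{i-2}, q_i = a_i*q_{i-1} + q_{i-2} with p_{-2}=0, p_{-1}=1, q_{-2}=1, q_{-1}=0:
  i=0: a_0=4, p_0 = 4*1 + 0 = 4, q_0 = 4*0 + 1 = 1.
  i=1: a_1=2, p_1 = 2*4 + 1 = 9, q_1 = 2*1 + 0 = 2.
  i=2: a_2=5, p_2 = 5*9 + 4 = 49, q_2 = 5*2 + 1 = 11.

4/1, 9/2, 49/11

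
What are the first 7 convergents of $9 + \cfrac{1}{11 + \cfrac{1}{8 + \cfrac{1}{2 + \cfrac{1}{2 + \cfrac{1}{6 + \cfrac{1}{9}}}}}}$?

Using the convergent recurrence p_i = a_i*p_{i-1} + p_{i-2}, q_i = a_i*q_{i-1} + q_{i-2} with p_{-2}=0, p_{-1}=1, q_{-2}=1, q_{-1}=0:
  i=0: a_0=9, p_0 = 9*1 + 0 = 9, q_0 = 9*0 + 1 = 1.
  i=1: a_1=11, p_1 = 11*9 + 1 = 100, q_1 = 11*1 + 0 = 11.
  i=2: a_2=8, p_2 = 8*100 + 9 = 809, q_2 = 8*11 + 1 = 89.
  i=3: a_3=2, p_3 = 2*809 + 100 = 1718, q_3 = 2*89 + 11 = 189.
  i=4: a_4=2, p_4 = 2*1718 + 809 = 4245, q_4 = 2*189 + 89 = 467.
  i=5: a_5=6, p_5 = 6*4245 + 1718 = 27188, q_5 = 6*467 + 189 = 2991.
  i=6: a_6=9, p_6 = 9*27188 + 4245 = 248937, q_6 = 9*2991 + 467 = 27386.

9/1, 100/11, 809/89, 1718/189, 4245/467, 27188/2991, 248937/27386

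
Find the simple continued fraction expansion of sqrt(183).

[13; (1, 1, 8, 1, 1, 26)]

Write x_i = (sqrt(183) + m_i)/d_i with (m_0, d_0) = (0, 1). a_0 = floor(sqrt(183)) = 13, since 13^2 = 169 <= 183 < 196 = 14^2.
Iterate m_{i+1} = d_i*a_i - m_i, d_{i+1} = (183 - m_{i+1}^2)/d_i, a_{i+1} = floor((a_0 + m_{i+1})/d_{i+1}):
  m_1 = 1*13 - 0 = 13, d_1 = (183 - 13^2)/1 = 14/1 = 14, a_1 = floor((13 + 13)/14) = 1.
  m_2 = 14*1 - 13 = 1, d_2 = (183 - 1^2)/14 = 182/14 = 13, a_2 = floor((13 + 1)/13) = 1.
  m_3 = 13*1 - 1 = 12, d_3 = (183 - 12^2)/13 = 39/13 = 3, a_3 = floor((13 + 12)/3) = 8.
  m_4 = 3*8 - 12 = 12, d_4 = (183 - 12^2)/3 = 39/3 = 13, a_4 = floor((13 + 12)/13) = 1.
  m_5 = 13*1 - 12 = 1, d_5 = (183 - 1^2)/13 = 182/13 = 14, a_5 = floor((13 + 1)/14) = 1.
  m_6 = 14*1 - 1 = 13, d_6 = (183 - 13^2)/14 = 14/14 = 1, a_6 = floor((13 + 13)/1) = 26.
  m_7 = 1*26 - 13 = 13, d_7 = (183 - 13^2)/1 = 14/1 = 14: (m_7, d_7) = (m_1, d_1) = (13, 14), so from here the quotients repeat a_1, ..., a_6; the period length is 6.
Hence the expansion of sqrt(183) is a_0 = 13 followed by the repeating block 1, 1, 8, 1, 1, 26 (period 6).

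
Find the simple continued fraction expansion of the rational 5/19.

Run the Euclidean algorithm on 5 and 19; the successive quotients are the partial quotients a_0, a_1, ... (each step inverts the fractional part left over by the previous one):
  5 = 0*19 + 5, so a_0 = 0.
  19 = 3*5 + 4, so a_1 = 3.
  5 = 1*4 + 1, so a_2 = 1.
  4 = 4*1 + 0, so a_3 = 4.
The remainder reaches 0 after 4 divisions, so the expansion has 4 partial quotients, read off in order.

[0; 3, 1, 4]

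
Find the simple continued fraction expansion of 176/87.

[2; 43, 2]

Run the Euclidean algorithm on 176 and 87; the successive quotients are the partial quotients a_0, a_1, ... (each step inverts the fractional part left over by the previous one):
  176 = 2*87 + 2, so a_0 = 2.
  87 = 43*2 + 1, so a_1 = 43.
  2 = 2*1 + 0, so a_2 = 2.
The remainder reaches 0 after 3 divisions, so the expansion has 3 partial quotients, read off in order.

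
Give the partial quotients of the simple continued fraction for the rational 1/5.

Run the Euclidean algorithm on 1 and 5; the successive quotients are the partial quotients a_0, a_1, ... (each step inverts the fractional part left over by the previous one):
  1 = 0*5 + 1, so a_0 = 0.
  5 = 5*1 + 0, so a_1 = 5.
The remainder reaches 0 after 2 divisions, so the expansion has 2 partial quotients, read off in order.

[0; 5]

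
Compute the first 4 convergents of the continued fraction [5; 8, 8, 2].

5/1, 41/8, 333/65, 707/138

Using the convergent recurrence p_i = a_i*p_{i-1} + p_{i-2}, q_i = a_i*q_{i-1} + q_{i-2} with p_{-2}=0, p_{-1}=1, q_{-2}=1, q_{-1}=0:
  i=0: a_0=5, p_0 = 5*1 + 0 = 5, q_0 = 5*0 + 1 = 1.
  i=1: a_1=8, p_1 = 8*5 + 1 = 41, q_1 = 8*1 + 0 = 8.
  i=2: a_2=8, p_2 = 8*41 + 5 = 333, q_2 = 8*8 + 1 = 65.
  i=3: a_3=2, p_3 = 2*333 + 41 = 707, q_3 = 2*65 + 8 = 138.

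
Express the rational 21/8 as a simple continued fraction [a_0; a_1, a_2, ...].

[2; 1, 1, 1, 2]

Run the Euclidean algorithm on 21 and 8; the successive quotients are the partial quotients a_0, a_1, ... (each step inverts the fractional part left over by the previous one):
  21 = 2*8 + 5, so a_0 = 2.
  8 = 1*5 + 3, so a_1 = 1.
  5 = 1*3 + 2, so a_2 = 1.
  3 = 1*2 + 1, so a_3 = 1.
  2 = 2*1 + 0, so a_4 = 2.
The remainder reaches 0 after 5 divisions, so the expansion has 5 partial quotients, read off in order.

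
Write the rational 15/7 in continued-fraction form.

[2; 7]

Run the Euclidean algorithm on 15 and 7; the successive quotients are the partial quotients a_0, a_1, ... (each step inverts the fractional part left over by the previous one):
  15 = 2*7 + 1, so a_0 = 2.
  7 = 7*1 + 0, so a_1 = 7.
The remainder reaches 0 after 2 divisions, so the expansion has 2 partial quotients, read off in order.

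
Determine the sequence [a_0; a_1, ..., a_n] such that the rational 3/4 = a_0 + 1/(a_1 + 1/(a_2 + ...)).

Run the Euclidean algorithm on 3 and 4; the successive quotients are the partial quotients a_0, a_1, ... (each step inverts the fractional part left over by the previous one):
  3 = 0*4 + 3, so a_0 = 0.
  4 = 1*3 + 1, so a_1 = 1.
  3 = 3*1 + 0, so a_2 = 3.
The remainder reaches 0 after 3 divisions, so the expansion has 3 partial quotients, read off in order.

[0; 1, 3]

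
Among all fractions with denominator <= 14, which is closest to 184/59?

Expand x = 184/59 as a continued fraction with the Euclidean algorithm:
  184 = 3*59 + 7, so a_0 = 3.
  59 = 8*7 + 3, so a_1 = 8.
  7 = 2*3 + 1, so a_2 = 2.
  3 = 3*1 + 0, so a_3 = 3.
so x = [3; 8, 2, 3].
Convergents (p_i = a_i*p_{i-1} + p_{i-2}, q_i = a_i*q_{i-1} + q_{i-2} with p_{-2}=0, p_{-1}=1, q_{-2}=1, q_{-1}=0), until the denominator exceeds 14:
  i=0: a_0=3, p_0 = 3*1 + 0 = 3, q_0 = 3*0 + 1 = 1.
  i=1: a_1=8, p_1 = 8*3 + 1 = 25, q_1 = 8*1 + 0 = 8.
  i=2: a_2=2, p_2 = 2*25 + 3 = 53, q_2 = 2*8 + 1 = 17.
q_2 = 17 > 14, so the last convergent with denominator <= 14 is p_1/q_1 = 25/8.
The closest fraction with denominator <= 14 is either p_1/q_1 or the intermediate fraction (k*p_1 + p_0)/(k*q_1 + q_0) with the largest k >= 1 whose denominator stays <= 14; these approach x as k grows, and every other convergent or intermediate fraction in range is farther away.
Largest k: floor((14 - q_0)/q_1) = floor((14 - 1)/8) = 1.
That gives (1*25 + 3)/(1*8 + 1) = 28/9.
Compare the errors: |x - 25/8| = |184*8 - 25*59|/(59*8) = 3/472, and |x - 28/9| = |184*9 - 28*59|/(59*9) = 4/531.
Cross-multiplying, 3*531 = 1593 < 1888 = 4*472, so 3/472 is smaller: the convergent 25/8 is closer to x than 28/9.

25/8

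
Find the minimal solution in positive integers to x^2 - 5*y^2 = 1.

(x, y) = (9, 4)

First expand sqrt(5) as a continued fraction. With x_i = (sqrt(5) + m_i)/d_i and (m_0, d_0) = (0, 1): a_0 = floor(sqrt(5)) = 2, since 2^2 = 4 <= 5 < 9 = 3^2.
Iterate m_{i+1} = d_i*a_i - m_i, d_{i+1} = (5 - m_{i+1}^2)/d_i, a_{i+1} = floor((a_0 + m_{i+1})/d_{i+1}):
  m_1 = 1*2 - 0 = 2, d_1 = (5 - 2^2)/1 = 1/1 = 1, a_1 = floor((2 + 2)/1) = 4.
  m_2 = 1*4 - 2 = 2, d_2 = (5 - 2^2)/1 = 1/1 = 1: (m_2, d_2) = (m_1, d_1) = (2, 1), so from here the quotient a_1 repeats; the period length is 1.
So sqrt(5) = [2; (4)] with period length k = 1.
k is odd, so (p_{k-1}, q_{k-1}) only solves x^2 - 5y^2 = -1 and the fundamental solution of x^2 - 5y^2 = 1 is (p_{2k-1}, q_{2k-1}) = (p_1, q_1); compute convergents through index 1, running through the period twice.
Convergents (p_i = a_i*p_{i-1} + p_{i-2}, q_i = a_i*q_{i-1} + q_{i-2} with p_{-2}=0, p_{-1}=1, q_{-2}=1, q_{-1}=0):
  i=0: a_0=2, p_0 = 2*1 + 0 = 2, q_0 = 2*0 + 1 = 1.
  i=1: a_1=4, p_1 = 4*2 + 1 = 9, q_1 = 4*1 + 0 = 4.
Indeed p_0^2 - 5*q_0^2 = 4 - 5 = -1, not +1.
Check: 9^2 - 5*4^2 = 81 - 80 = 1, so (x, y) = (9, 4) solves the equation, and by the theorem it is the least positive solution.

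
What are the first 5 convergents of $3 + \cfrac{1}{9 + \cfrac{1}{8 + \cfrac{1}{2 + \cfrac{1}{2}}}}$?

Using the convergent recurrence p_i = a_i*p_{i-1} + p_{i-2}, q_i = a_i*q_{i-1} + q_{i-2} with p_{-2}=0, p_{-1}=1, q_{-2}=1, q_{-1}=0:
  i=0: a_0=3, p_0 = 3*1 + 0 = 3, q_0 = 3*0 + 1 = 1.
  i=1: a_1=9, p_1 = 9*3 + 1 = 28, q_1 = 9*1 + 0 = 9.
  i=2: a_2=8, p_2 = 8*28 + 3 = 227, q_2 = 8*9 + 1 = 73.
  i=3: a_3=2, p_3 = 2*227 + 28 = 482, q_3 = 2*73 + 9 = 155.
  i=4: a_4=2, p_4 = 2*482 + 227 = 1191, q_4 = 2*155 + 73 = 383.

3/1, 28/9, 227/73, 482/155, 1191/383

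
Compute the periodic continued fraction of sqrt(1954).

Write x_i = (sqrt(1954) + m_i)/d_i with (m_0, d_0) = (0, 1). a_0 = floor(sqrt(1954)) = 44, since 44^2 = 1936 <= 1954 < 2025 = 45^2.
Iterate m_{i+1} = d_i*a_i - m_i, d_{i+1} = (1954 - m_{i+1}^2)/d_i, a_{i+1} = floor((a_0 + m_{i+1})/d_{i+1}):
  m_1 = 1*44 - 0 = 44, d_1 = (1954 - 44^2)/1 = 18/1 = 18, a_1 = floor((44 + 44)/18) = 4.
  m_2 = 18*4 - 44 = 28, d_2 = (1954 - 28^2)/18 = 1170/18 = 65, a_2 = floor((44 + 28)/65) = 1.
  m_3 = 65*1 - 28 = 37, d_3 = (1954 - 37^2)/65 = 585/65 = 9, a_3 = floor((44 + 37)/9) = 9.
  m_4 = 9*9 - 37 = 44, d_4 = (1954 - 44^2)/9 = 18/9 = 2, a_4 = floor((44 + 44)/2) = 44.
  m_5 = 2*44 - 44 = 44, d_5 = (1954 - 44^2)/2 = 18/2 = 9, a_5 = floor((44 + 44)/9) = 9.
  m_6 = 9*9 - 44 = 37, d_6 = (1954 - 37^2)/9 = 585/9 = 65, a_6 = floor((44 + 37)/65) = 1.
  m_7 = 65*1 - 37 = 28, d_7 = (1954 - 28^2)/65 = 1170/65 = 18, a_7 = floor((44 + 28)/18) = 4.
  m_8 = 18*4 - 28 = 44, d_8 = (1954 - 44^2)/18 = 18/18 = 1, a_8 = floor((44 + 44)/1) = 88.
  m_9 = 1*88 - 44 = 44, d_9 = (1954 - 44^2)/1 = 18/1 = 18: (m_9, d_9) = (m_1, d_1) = (44, 18), so from here the quotients repeat a_1, ..., a_8; the period length is 8.
Hence the expansion of sqrt(1954) is a_0 = 44 followed by the repeating block 4, 1, 9, 44, 9, 1, 4, 88 (period 8).

[44; (4, 1, 9, 44, 9, 1, 4, 88)]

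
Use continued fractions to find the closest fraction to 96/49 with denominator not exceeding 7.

2/1

Expand x = 96/49 as a continued fraction with the Euclidean algorithm:
  96 = 1*49 + 47, so a_0 = 1.
  49 = 1*47 + 2, so a_1 = 1.
  47 = 23*2 + 1, so a_2 = 23.
  2 = 2*1 + 0, so a_3 = 2.
so x = [1; 1, 23, 2].
Convergents (p_i = a_i*p_{i-1} + p_{i-2}, q_i = a_i*q_{i-1} + q_{i-2} with p_{-2}=0, p_{-1}=1, q_{-2}=1, q_{-1}=0), until the denominator exceeds 7:
  i=0: a_0=1, p_0 = 1*1 + 0 = 1, q_0 = 1*0 + 1 = 1.
  i=1: a_1=1, p_1 = 1*1 + 1 = 2, q_1 = 1*1 + 0 = 1.
  i=2: a_2=23, p_2 = 23*2 + 1 = 47, q_2 = 23*1 + 1 = 24.
q_2 = 24 > 7, so the last convergent with denominator <= 7 is p_1/q_1 = 2/1.
The closest fraction with denominator <= 7 is either p_1/q_1 or the intermediate fraction (k*p_1 + p_0)/(k*q_1 + q_0) with the largest k >= 1 whose denominator stays <= 7; these approach x as k grows, and every other convergent or intermediate fraction in range is farther away.
Largest k: floor((7 - q_0)/q_1) = floor((7 - 1)/1) = 6.
That gives (6*2 + 1)/(6*1 + 1) = 13/7.
Compare the errors: |x - 2/1| = |96*1 - 2*49|/(49*1) = 2/49, and |x - 13/7| = |96*7 - 13*49|/(49*7) = 35/343.
Cross-multiplying, 2*343 = 686 < 1715 = 35*49, so 2/49 is smaller: the convergent 2/1 is closer to x than 13/7.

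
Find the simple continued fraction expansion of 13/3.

[4; 3]

Run the Euclidean algorithm on 13 and 3; the successive quotients are the partial quotients a_0, a_1, ... (each step inverts the fractional part left over by the previous one):
  13 = 4*3 + 1, so a_0 = 4.
  3 = 3*1 + 0, so a_1 = 3.
The remainder reaches 0 after 2 divisions, so the expansion has 2 partial quotients, read off in order.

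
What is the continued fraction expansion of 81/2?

[40; 2]

Run the Euclidean algorithm on 81 and 2; the successive quotients are the partial quotients a_0, a_1, ... (each step inverts the fractional part left over by the previous one):
  81 = 40*2 + 1, so a_0 = 40.
  2 = 2*1 + 0, so a_1 = 2.
The remainder reaches 0 after 2 divisions, so the expansion has 2 partial quotients, read off in order.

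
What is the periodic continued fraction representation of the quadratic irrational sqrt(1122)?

[33; (2, 66)]

Write x_i = (sqrt(1122) + m_i)/d_i with (m_0, d_0) = (0, 1). a_0 = floor(sqrt(1122)) = 33, since 33^2 = 1089 <= 1122 < 1156 = 34^2.
Iterate m_{i+1} = d_i*a_i - m_i, d_{i+1} = (1122 - m_{i+1}^2)/d_i, a_{i+1} = floor((a_0 + m_{i+1})/d_{i+1}):
  m_1 = 1*33 - 0 = 33, d_1 = (1122 - 33^2)/1 = 33/1 = 33, a_1 = floor((33 + 33)/33) = 2.
  m_2 = 33*2 - 33 = 33, d_2 = (1122 - 33^2)/33 = 33/33 = 1, a_2 = floor((33 + 33)/1) = 66.
  m_3 = 1*66 - 33 = 33, d_3 = (1122 - 33^2)/1 = 33/1 = 33: (m_3, d_3) = (m_1, d_1) = (33, 33), so from here the quotients repeat a_1, a_2; the period length is 2.
Hence the expansion of sqrt(1122) is a_0 = 33 followed by the repeating block 2, 66 (period 2).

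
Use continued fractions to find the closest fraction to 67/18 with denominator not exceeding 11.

Expand x = 67/18 as a continued fraction with the Euclidean algorithm:
  67 = 3*18 + 13, so a_0 = 3.
  18 = 1*13 + 5, so a_1 = 1.
  13 = 2*5 + 3, so a_2 = 2.
  5 = 1*3 + 2, so a_3 = 1.
  3 = 1*2 + 1, so a_4 = 1.
  2 = 2*1 + 0, so a_5 = 2.
so x = [3; 1, 2, 1, 1, 2].
Convergents (p_i = a_i*p_{i-1} + p_{i-2}, q_i = a_i*q_{i-1} + q_{i-2} with p_{-2}=0, p_{-1}=1, q_{-2}=1, q_{-1}=0), until the denominator exceeds 11:
  i=0: a_0=3, p_0 = 3*1 + 0 = 3, q_0 = 3*0 + 1 = 1.
  i=1: a_1=1, p_1 = 1*3 + 1 = 4, q_1 = 1*1 + 0 = 1.
  i=2: a_2=2, p_2 = 2*4 + 3 = 11, q_2 = 2*1 + 1 = 3.
  i=3: a_3=1, p_3 = 1*11 + 4 = 15, q_3 = 1*3 + 1 = 4.
  i=4: a_4=1, p_4 = 1*15 + 11 = 26, q_4 = 1*4 + 3 = 7.
  i=5: a_5=2, p_5 = 2*26 + 15 = 67, q_5 = 2*7 + 4 = 18.
q_5 = 18 > 11, so the last convergent with denominator <= 11 is p_4/q_4 = 26/7.
The closest fraction with denominator <= 11 is either p_4/q_4 or the intermediate fraction (k*p_4 + p_3)/(k*q_4 + q_3) with the largest k >= 1 whose denominator stays <= 11; these approach x as k grows, and every other convergent or intermediate fraction in range is farther away.
Largest k: floor((11 - q_3)/q_4) = floor((11 - 4)/7) = 1.
That gives (1*26 + 15)/(1*7 + 4) = 41/11.
Compare the errors: |x - 26/7| = |67*7 - 26*18|/(18*7) = 1/126, and |x - 41/11| = |67*11 - 41*18|/(18*11) = 1/198.
Cross-multiplying, 1*126 = 126 < 198 = 1*198, so 1/198 is smaller: the intermediate fraction 41/11 is closer to x than 26/7.

41/11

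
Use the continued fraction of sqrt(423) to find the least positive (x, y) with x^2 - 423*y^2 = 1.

First expand sqrt(423) as a continued fraction. With x_i = (sqrt(423) + m_i)/d_i and (m_0, d_0) = (0, 1): a_0 = floor(sqrt(423)) = 20, since 20^2 = 400 <= 423 < 441 = 21^2.
Iterate m_{i+1} = d_i*a_i - m_i, d_{i+1} = (423 - m_{i+1}^2)/d_i, a_{i+1} = floor((a_0 + m_{i+1})/d_{i+1}):
  m_1 = 1*20 - 0 = 20, d_1 = (423 - 20^2)/1 = 23/1 = 23, a_1 = floor((20 + 20)/23) = 1.
  m_2 = 23*1 - 20 = 3, d_2 = (423 - 3^2)/23 = 414/23 = 18, a_2 = floor((20 + 3)/18) = 1.
  m_3 = 18*1 - 3 = 15, d_3 = (423 - 15^2)/18 = 198/18 = 11, a_3 = floor((20 + 15)/11) = 3.
  m_4 = 11*3 - 15 = 18, d_4 = (423 - 18^2)/11 = 99/11 = 9, a_4 = floor((20 + 18)/9) = 4.
  m_5 = 9*4 - 18 = 18, d_5 = (423 - 18^2)/9 = 99/9 = 11, a_5 = floor((20 + 18)/11) = 3.
  m_6 = 11*3 - 18 = 15, d_6 = (423 - 15^2)/11 = 198/11 = 18, a_6 = floor((20 + 15)/18) = 1.
  m_7 = 18*1 - 15 = 3, d_7 = (423 - 3^2)/18 = 414/18 = 23, a_7 = floor((20 + 3)/23) = 1.
  m_8 = 23*1 - 3 = 20, d_8 = (423 - 20^2)/23 = 23/23 = 1, a_8 = floor((20 + 20)/1) = 40.
  m_9 = 1*40 - 20 = 20, d_9 = (423 - 20^2)/1 = 23/1 = 23: (m_9, d_9) = (m_1, d_1) = (20, 23), so from here the quotients repeat a_1, ..., a_8; the period length is 8.
So sqrt(423) = [20; (1, 1, 3, 4, 3, 1, 1, 40)] with period length k = 8.
k is even, so the fundamental solution of x^2 - 423y^2 = 1 is (p_{k-1}, q_{k-1}) = (p_7, q_7); compute convergents through index 7.
Convergents (p_i = a_i*p_{i-1} + p_{i-2}, q_i = a_i*q_{i-1} + q_{i-2} with p_{-2}=0, p_{-1}=1, q_{-2}=1, q_{-1}=0):
  i=0: a_0=20, p_0 = 20*1 + 0 = 20, q_0 = 20*0 + 1 = 1.
  i=1: a_1=1, p_1 = 1*20 + 1 = 21, q_1 = 1*1 + 0 = 1.
  i=2: a_2=1, p_2 = 1*21 + 20 = 41, q_2 = 1*1 + 1 = 2.
  i=3: a_3=3, p_3 = 3*41 + 21 = 144, q_3 = 3*2 + 1 = 7.
  i=4: a_4=4, p_4 = 4*144 + 41 = 617, q_4 = 4*7 + 2 = 30.
  i=5: a_5=3, p_5 = 3*617 + 144 = 1995, q_5 = 3*30 + 7 = 97.
  i=6: a_6=1, p_6 = 1*1995 + 617 = 2612, q_6 = 1*97 + 30 = 127.
  i=7: a_7=1, p_7 = 1*2612 + 1995 = 4607, q_7 = 1*127 + 97 = 224.
Check: 4607^2 - 423*224^2 = 21224449 - 21224448 = 1, so (x, y) = (4607, 224) solves the equation, and by the theorem it is the least positive solution.

(x, y) = (4607, 224)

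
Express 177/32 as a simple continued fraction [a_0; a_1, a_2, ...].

[5; 1, 1, 7, 2]

Run the Euclidean algorithm on 177 and 32; the successive quotients are the partial quotients a_0, a_1, ... (each step inverts the fractional part left over by the previous one):
  177 = 5*32 + 17, so a_0 = 5.
  32 = 1*17 + 15, so a_1 = 1.
  17 = 1*15 + 2, so a_2 = 1.
  15 = 7*2 + 1, so a_3 = 7.
  2 = 2*1 + 0, so a_4 = 2.
The remainder reaches 0 after 5 divisions, so the expansion has 5 partial quotients, read off in order.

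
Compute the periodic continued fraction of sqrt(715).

Write x_i = (sqrt(715) + m_i)/d_i with (m_0, d_0) = (0, 1). a_0 = floor(sqrt(715)) = 26, since 26^2 = 676 <= 715 < 729 = 27^2.
Iterate m_{i+1} = d_i*a_i - m_i, d_{i+1} = (715 - m_{i+1}^2)/d_i, a_{i+1} = floor((a_0 + m_{i+1})/d_{i+1}):
  m_1 = 1*26 - 0 = 26, d_1 = (715 - 26^2)/1 = 39/1 = 39, a_1 = floor((26 + 26)/39) = 1.
  m_2 = 39*1 - 26 = 13, d_2 = (715 - 13^2)/39 = 546/39 = 14, a_2 = floor((26 + 13)/14) = 2.
  m_3 = 14*2 - 13 = 15, d_3 = (715 - 15^2)/14 = 490/14 = 35, a_3 = floor((26 + 15)/35) = 1.
  m_4 = 35*1 - 15 = 20, d_4 = (715 - 20^2)/35 = 315/35 = 9, a_4 = floor((26 + 20)/9) = 5.
  m_5 = 9*5 - 20 = 25, d_5 = (715 - 25^2)/9 = 90/9 = 10, a_5 = floor((26 + 25)/10) = 5.
  m_6 = 10*5 - 25 = 25, d_6 = (715 - 25^2)/10 = 90/10 = 9, a_6 = floor((26 + 25)/9) = 5.
  m_7 = 9*5 - 25 = 20, d_7 = (715 - 20^2)/9 = 315/9 = 35, a_7 = floor((26 + 20)/35) = 1.
  m_8 = 35*1 - 20 = 15, d_8 = (715 - 15^2)/35 = 490/35 = 14, a_8 = floor((26 + 15)/14) = 2.
  m_9 = 14*2 - 15 = 13, d_9 = (715 - 13^2)/14 = 546/14 = 39, a_9 = floor((26 + 13)/39) = 1.
  m_10 = 39*1 - 13 = 26, d_10 = (715 - 26^2)/39 = 39/39 = 1, a_10 = floor((26 + 26)/1) = 52.
  m_11 = 1*52 - 26 = 26, d_11 = (715 - 26^2)/1 = 39/1 = 39: (m_11, d_11) = (m_1, d_1) = (26, 39), so from here the quotients repeat a_1, ..., a_10; the period length is 10.
Hence the expansion of sqrt(715) is a_0 = 26 followed by the repeating block 1, 2, 1, 5, 5, 5, 1, 2, 1, 52 (period 10).

[26; (1, 2, 1, 5, 5, 5, 1, 2, 1, 52)]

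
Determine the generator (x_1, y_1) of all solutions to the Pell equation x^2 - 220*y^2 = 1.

(x, y) = (89, 6)

First expand sqrt(220) as a continued fraction. With x_i = (sqrt(220) + m_i)/d_i and (m_0, d_0) = (0, 1): a_0 = floor(sqrt(220)) = 14, since 14^2 = 196 <= 220 < 225 = 15^2.
Iterate m_{i+1} = d_i*a_i - m_i, d_{i+1} = (220 - m_{i+1}^2)/d_i, a_{i+1} = floor((a_0 + m_{i+1})/d_{i+1}):
  m_1 = 1*14 - 0 = 14, d_1 = (220 - 14^2)/1 = 24/1 = 24, a_1 = floor((14 + 14)/24) = 1.
  m_2 = 24*1 - 14 = 10, d_2 = (220 - 10^2)/24 = 120/24 = 5, a_2 = floor((14 + 10)/5) = 4.
  m_3 = 5*4 - 10 = 10, d_3 = (220 - 10^2)/5 = 120/5 = 24, a_3 = floor((14 + 10)/24) = 1.
  m_4 = 24*1 - 10 = 14, d_4 = (220 - 14^2)/24 = 24/24 = 1, a_4 = floor((14 + 14)/1) = 28.
  m_5 = 1*28 - 14 = 14, d_5 = (220 - 14^2)/1 = 24/1 = 24: (m_5, d_5) = (m_1, d_1) = (14, 24), so from here the quotients repeat a_1, ..., a_4; the period length is 4.
So sqrt(220) = [14; (1, 4, 1, 28)] with period length k = 4.
k is even, so the fundamental solution of x^2 - 220y^2 = 1 is (p_{k-1}, q_{k-1}) = (p_3, q_3); compute convergents through index 3.
Convergents (p_i = a_i*p_{i-1} + p_{i-2}, q_i = a_i*q_{i-1} + q_{i-2} with p_{-2}=0, p_{-1}=1, q_{-2}=1, q_{-1}=0):
  i=0: a_0=14, p_0 = 14*1 + 0 = 14, q_0 = 14*0 + 1 = 1.
  i=1: a_1=1, p_1 = 1*14 + 1 = 15, q_1 = 1*1 + 0 = 1.
  i=2: a_2=4, p_2 = 4*15 + 14 = 74, q_2 = 4*1 + 1 = 5.
  i=3: a_3=1, p_3 = 1*74 + 15 = 89, q_3 = 1*5 + 1 = 6.
Check: 89^2 - 220*6^2 = 7921 - 7920 = 1, so (x, y) = (89, 6) solves the equation, and by the theorem it is the least positive solution.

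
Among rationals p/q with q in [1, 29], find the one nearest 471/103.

32/7

Expand x = 471/103 as a continued fraction with the Euclidean algorithm:
  471 = 4*103 + 59, so a_0 = 4.
  103 = 1*59 + 44, so a_1 = 1.
  59 = 1*44 + 15, so a_2 = 1.
  44 = 2*15 + 14, so a_3 = 2.
  15 = 1*14 + 1, so a_4 = 1.
  14 = 14*1 + 0, so a_5 = 14.
so x = [4; 1, 1, 2, 1, 14].
Convergents (p_i = a_i*p_{i-1} + p_{i-2}, q_i = a_i*q_{i-1} + q_{i-2} with p_{-2}=0, p_{-1}=1, q_{-2}=1, q_{-1}=0), until the denominator exceeds 29:
  i=0: a_0=4, p_0 = 4*1 + 0 = 4, q_0 = 4*0 + 1 = 1.
  i=1: a_1=1, p_1 = 1*4 + 1 = 5, q_1 = 1*1 + 0 = 1.
  i=2: a_2=1, p_2 = 1*5 + 4 = 9, q_2 = 1*1 + 1 = 2.
  i=3: a_3=2, p_3 = 2*9 + 5 = 23, q_3 = 2*2 + 1 = 5.
  i=4: a_4=1, p_4 = 1*23 + 9 = 32, q_4 = 1*5 + 2 = 7.
  i=5: a_5=14, p_5 = 14*32 + 23 = 471, q_5 = 14*7 + 5 = 103.
q_5 = 103 > 29, so the last convergent with denominator <= 29 is p_4/q_4 = 32/7.
The closest fraction with denominator <= 29 is either p_4/q_4 or the intermediate fraction (k*p_4 + p_3)/(k*q_4 + q_3) with the largest k >= 1 whose denominator stays <= 29; these approach x as k grows, and every other convergent or intermediate fraction in range is farther away.
Largest k: floor((29 - q_3)/q_4) = floor((29 - 5)/7) = 3.
That gives (3*32 + 23)/(3*7 + 5) = 119/26.
Compare the errors: |x - 32/7| = |471*7 - 32*103|/(103*7) = 1/721, and |x - 119/26| = |471*26 - 119*103|/(103*26) = 11/2678.
Cross-multiplying, 1*2678 = 2678 < 7931 = 11*721, so 1/721 is smaller: the convergent 32/7 is closer to x than 119/26.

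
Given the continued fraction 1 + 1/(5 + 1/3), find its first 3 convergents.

Using the convergent recurrence p_i = a_i*p_{i-1} + p_{i-2}, q_i = a_i*q_{i-1} + q_{i-2} with p_{-2}=0, p_{-1}=1, q_{-2}=1, q_{-1}=0:
  i=0: a_0=1, p_0 = 1*1 + 0 = 1, q_0 = 1*0 + 1 = 1.
  i=1: a_1=5, p_1 = 5*1 + 1 = 6, q_1 = 5*1 + 0 = 5.
  i=2: a_2=3, p_2 = 3*6 + 1 = 19, q_2 = 3*5 + 1 = 16.

1/1, 6/5, 19/16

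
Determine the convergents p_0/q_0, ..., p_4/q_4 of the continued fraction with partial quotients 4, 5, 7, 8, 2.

4/1, 21/5, 151/36, 1229/293, 2609/622

Using the convergent recurrence p_i = a_i*p_{i-1} + p_{i-2}, q_i = a_i*q_{i-1} + q_{i-2} with p_{-2}=0, p_{-1}=1, q_{-2}=1, q_{-1}=0:
  i=0: a_0=4, p_0 = 4*1 + 0 = 4, q_0 = 4*0 + 1 = 1.
  i=1: a_1=5, p_1 = 5*4 + 1 = 21, q_1 = 5*1 + 0 = 5.
  i=2: a_2=7, p_2 = 7*21 + 4 = 151, q_2 = 7*5 + 1 = 36.
  i=3: a_3=8, p_3 = 8*151 + 21 = 1229, q_3 = 8*36 + 5 = 293.
  i=4: a_4=2, p_4 = 2*1229 + 151 = 2609, q_4 = 2*293 + 36 = 622.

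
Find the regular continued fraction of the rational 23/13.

Run the Euclidean algorithm on 23 and 13; the successive quotients are the partial quotients a_0, a_1, ... (each step inverts the fractional part left over by the previous one):
  23 = 1*13 + 10, so a_0 = 1.
  13 = 1*10 + 3, so a_1 = 1.
  10 = 3*3 + 1, so a_2 = 3.
  3 = 3*1 + 0, so a_3 = 3.
The remainder reaches 0 after 4 divisions, so the expansion has 4 partial quotients, read off in order.

[1; 1, 3, 3]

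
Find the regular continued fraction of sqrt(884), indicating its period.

Write x_i = (sqrt(884) + m_i)/d_i with (m_0, d_0) = (0, 1). a_0 = floor(sqrt(884)) = 29, since 29^2 = 841 <= 884 < 900 = 30^2.
Iterate m_{i+1} = d_i*a_i - m_i, d_{i+1} = (884 - m_{i+1}^2)/d_i, a_{i+1} = floor((a_0 + m_{i+1})/d_{i+1}):
  m_1 = 1*29 - 0 = 29, d_1 = (884 - 29^2)/1 = 43/1 = 43, a_1 = floor((29 + 29)/43) = 1.
  m_2 = 43*1 - 29 = 14, d_2 = (884 - 14^2)/43 = 688/43 = 16, a_2 = floor((29 + 14)/16) = 2.
  m_3 = 16*2 - 14 = 18, d_3 = (884 - 18^2)/16 = 560/16 = 35, a_3 = floor((29 + 18)/35) = 1.
  m_4 = 35*1 - 18 = 17, d_4 = (884 - 17^2)/35 = 595/35 = 17, a_4 = floor((29 + 17)/17) = 2.
  m_5 = 17*2 - 17 = 17, d_5 = (884 - 17^2)/17 = 595/17 = 35, a_5 = floor((29 + 17)/35) = 1.
  m_6 = 35*1 - 17 = 18, d_6 = (884 - 18^2)/35 = 560/35 = 16, a_6 = floor((29 + 18)/16) = 2.
  m_7 = 16*2 - 18 = 14, d_7 = (884 - 14^2)/16 = 688/16 = 43, a_7 = floor((29 + 14)/43) = 1.
  m_8 = 43*1 - 14 = 29, d_8 = (884 - 29^2)/43 = 43/43 = 1, a_8 = floor((29 + 29)/1) = 58.
  m_9 = 1*58 - 29 = 29, d_9 = (884 - 29^2)/1 = 43/1 = 43: (m_9, d_9) = (m_1, d_1) = (29, 43), so from here the quotients repeat a_1, ..., a_8; the period length is 8.
Hence the expansion of sqrt(884) is a_0 = 29 followed by the repeating block 1, 2, 1, 2, 1, 2, 1, 58 (period 8).

[29; (1, 2, 1, 2, 1, 2, 1, 58)]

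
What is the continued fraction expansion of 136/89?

Run the Euclidean algorithm on 136 and 89; the successive quotients are the partial quotients a_0, a_1, ... (each step inverts the fractional part left over by the previous one):
  136 = 1*89 + 47, so a_0 = 1.
  89 = 1*47 + 42, so a_1 = 1.
  47 = 1*42 + 5, so a_2 = 1.
  42 = 8*5 + 2, so a_3 = 8.
  5 = 2*2 + 1, so a_4 = 2.
  2 = 2*1 + 0, so a_5 = 2.
The remainder reaches 0 after 6 divisions, so the expansion has 6 partial quotients, read off in order.

[1; 1, 1, 8, 2, 2]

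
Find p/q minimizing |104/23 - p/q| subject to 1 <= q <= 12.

Expand x = 104/23 as a continued fraction with the Euclidean algorithm:
  104 = 4*23 + 12, so a_0 = 4.
  23 = 1*12 + 11, so a_1 = 1.
  12 = 1*11 + 1, so a_2 = 1.
  11 = 11*1 + 0, so a_3 = 11.
so x = [4; 1, 1, 11].
Convergents (p_i = a_i*p_{i-1} + p_{i-2}, q_i = a_i*q_{i-1} + q_{i-2} with p_{-2}=0, p_{-1}=1, q_{-2}=1, q_{-1}=0), until the denominator exceeds 12:
  i=0: a_0=4, p_0 = 4*1 + 0 = 4, q_0 = 4*0 + 1 = 1.
  i=1: a_1=1, p_1 = 1*4 + 1 = 5, q_1 = 1*1 + 0 = 1.
  i=2: a_2=1, p_2 = 1*5 + 4 = 9, q_2 = 1*1 + 1 = 2.
  i=3: a_3=11, p_3 = 11*9 + 5 = 104, q_3 = 11*2 + 1 = 23.
q_3 = 23 > 12, so the last convergent with denominator <= 12 is p_2/q_2 = 9/2.
The closest fraction with denominator <= 12 is either p_2/q_2 or the intermediate fraction (k*p_2 + p_1)/(k*q_2 + q_1) with the largest k >= 1 whose denominator stays <= 12; these approach x as k grows, and every other convergent or intermediate fraction in range is farther away.
Largest k: floor((12 - q_1)/q_2) = floor((12 - 1)/2) = 5.
That gives (5*9 + 5)/(5*2 + 1) = 50/11.
Compare the errors: |x - 9/2| = |104*2 - 9*23|/(23*2) = 1/46, and |x - 50/11| = |104*11 - 50*23|/(23*11) = 6/253.
Cross-multiplying, 1*253 = 253 < 276 = 6*46, so 1/46 is smaller: the convergent 9/2 is closer to x than 50/11.

9/2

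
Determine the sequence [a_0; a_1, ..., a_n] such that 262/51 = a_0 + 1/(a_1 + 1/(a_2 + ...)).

[5; 7, 3, 2]

Run the Euclidean algorithm on 262 and 51; the successive quotients are the partial quotients a_0, a_1, ... (each step inverts the fractional part left over by the previous one):
  262 = 5*51 + 7, so a_0 = 5.
  51 = 7*7 + 2, so a_1 = 7.
  7 = 3*2 + 1, so a_2 = 3.
  2 = 2*1 + 0, so a_3 = 2.
The remainder reaches 0 after 4 divisions, so the expansion has 4 partial quotients, read off in order.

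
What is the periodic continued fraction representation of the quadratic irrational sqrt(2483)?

[49; (1, 4, 1, 6, 1, 4, 1, 98)]

Write x_i = (sqrt(2483) + m_i)/d_i with (m_0, d_0) = (0, 1). a_0 = floor(sqrt(2483)) = 49, since 49^2 = 2401 <= 2483 < 2500 = 50^2.
Iterate m_{i+1} = d_i*a_i - m_i, d_{i+1} = (2483 - m_{i+1}^2)/d_i, a_{i+1} = floor((a_0 + m_{i+1})/d_{i+1}):
  m_1 = 1*49 - 0 = 49, d_1 = (2483 - 49^2)/1 = 82/1 = 82, a_1 = floor((49 + 49)/82) = 1.
  m_2 = 82*1 - 49 = 33, d_2 = (2483 - 33^2)/82 = 1394/82 = 17, a_2 = floor((49 + 33)/17) = 4.
  m_3 = 17*4 - 33 = 35, d_3 = (2483 - 35^2)/17 = 1258/17 = 74, a_3 = floor((49 + 35)/74) = 1.
  m_4 = 74*1 - 35 = 39, d_4 = (2483 - 39^2)/74 = 962/74 = 13, a_4 = floor((49 + 39)/13) = 6.
  m_5 = 13*6 - 39 = 39, d_5 = (2483 - 39^2)/13 = 962/13 = 74, a_5 = floor((49 + 39)/74) = 1.
  m_6 = 74*1 - 39 = 35, d_6 = (2483 - 35^2)/74 = 1258/74 = 17, a_6 = floor((49 + 35)/17) = 4.
  m_7 = 17*4 - 35 = 33, d_7 = (2483 - 33^2)/17 = 1394/17 = 82, a_7 = floor((49 + 33)/82) = 1.
  m_8 = 82*1 - 33 = 49, d_8 = (2483 - 49^2)/82 = 82/82 = 1, a_8 = floor((49 + 49)/1) = 98.
  m_9 = 1*98 - 49 = 49, d_9 = (2483 - 49^2)/1 = 82/1 = 82: (m_9, d_9) = (m_1, d_1) = (49, 82), so from here the quotients repeat a_1, ..., a_8; the period length is 8.
Hence the expansion of sqrt(2483) is a_0 = 49 followed by the repeating block 1, 4, 1, 6, 1, 4, 1, 98 (period 8).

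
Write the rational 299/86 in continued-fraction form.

[3; 2, 10, 4]

Run the Euclidean algorithm on 299 and 86; the successive quotients are the partial quotients a_0, a_1, ... (each step inverts the fractional part left over by the previous one):
  299 = 3*86 + 41, so a_0 = 3.
  86 = 2*41 + 4, so a_1 = 2.
  41 = 10*4 + 1, so a_2 = 10.
  4 = 4*1 + 0, so a_3 = 4.
The remainder reaches 0 after 4 divisions, so the expansion has 4 partial quotients, read off in order.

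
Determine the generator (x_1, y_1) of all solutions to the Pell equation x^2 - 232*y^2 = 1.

(x, y) = (19603, 1287)

First expand sqrt(232) as a continued fraction. With x_i = (sqrt(232) + m_i)/d_i and (m_0, d_0) = (0, 1): a_0 = floor(sqrt(232)) = 15, since 15^2 = 225 <= 232 < 256 = 16^2.
Iterate m_{i+1} = d_i*a_i - m_i, d_{i+1} = (232 - m_{i+1}^2)/d_i, a_{i+1} = floor((a_0 + m_{i+1})/d_{i+1}):
  m_1 = 1*15 - 0 = 15, d_1 = (232 - 15^2)/1 = 7/1 = 7, a_1 = floor((15 + 15)/7) = 4.
  m_2 = 7*4 - 15 = 13, d_2 = (232 - 13^2)/7 = 63/7 = 9, a_2 = floor((15 + 13)/9) = 3.
  m_3 = 9*3 - 13 = 14, d_3 = (232 - 14^2)/9 = 36/9 = 4, a_3 = floor((15 + 14)/4) = 7.
  m_4 = 4*7 - 14 = 14, d_4 = (232 - 14^2)/4 = 36/4 = 9, a_4 = floor((15 + 14)/9) = 3.
  m_5 = 9*3 - 14 = 13, d_5 = (232 - 13^2)/9 = 63/9 = 7, a_5 = floor((15 + 13)/7) = 4.
  m_6 = 7*4 - 13 = 15, d_6 = (232 - 15^2)/7 = 7/7 = 1, a_6 = floor((15 + 15)/1) = 30.
  m_7 = 1*30 - 15 = 15, d_7 = (232 - 15^2)/1 = 7/1 = 7: (m_7, d_7) = (m_1, d_1) = (15, 7), so from here the quotients repeat a_1, ..., a_6; the period length is 6.
So sqrt(232) = [15; (4, 3, 7, 3, 4, 30)] with period length k = 6.
k is even, so the fundamental solution of x^2 - 232y^2 = 1 is (p_{k-1}, q_{k-1}) = (p_5, q_5); compute convergents through index 5.
Convergents (p_i = a_i*p_{i-1} + p_{i-2}, q_i = a_i*q_{i-1} + q_{i-2} with p_{-2}=0, p_{-1}=1, q_{-2}=1, q_{-1}=0):
  i=0: a_0=15, p_0 = 15*1 + 0 = 15, q_0 = 15*0 + 1 = 1.
  i=1: a_1=4, p_1 = 4*15 + 1 = 61, q_1 = 4*1 + 0 = 4.
  i=2: a_2=3, p_2 = 3*61 + 15 = 198, q_2 = 3*4 + 1 = 13.
  i=3: a_3=7, p_3 = 7*198 + 61 = 1447, q_3 = 7*13 + 4 = 95.
  i=4: a_4=3, p_4 = 3*1447 + 198 = 4539, q_4 = 3*95 + 13 = 298.
  i=5: a_5=4, p_5 = 4*4539 + 1447 = 19603, q_5 = 4*298 + 95 = 1287.
Check: 19603^2 - 232*1287^2 = 384277609 - 384277608 = 1, so (x, y) = (19603, 1287) solves the equation, and by the theorem it is the least positive solution.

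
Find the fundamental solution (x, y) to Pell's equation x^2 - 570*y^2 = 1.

First expand sqrt(570) as a continued fraction. With x_i = (sqrt(570) + m_i)/d_i and (m_0, d_0) = (0, 1): a_0 = floor(sqrt(570)) = 23, since 23^2 = 529 <= 570 < 576 = 24^2.
Iterate m_{i+1} = d_i*a_i - m_i, d_{i+1} = (570 - m_{i+1}^2)/d_i, a_{i+1} = floor((a_0 + m_{i+1})/d_{i+1}):
  m_1 = 1*23 - 0 = 23, d_1 = (570 - 23^2)/1 = 41/1 = 41, a_1 = floor((23 + 23)/41) = 1.
  m_2 = 41*1 - 23 = 18, d_2 = (570 - 18^2)/41 = 246/41 = 6, a_2 = floor((23 + 18)/6) = 6.
  m_3 = 6*6 - 18 = 18, d_3 = (570 - 18^2)/6 = 246/6 = 41, a_3 = floor((23 + 18)/41) = 1.
  m_4 = 41*1 - 18 = 23, d_4 = (570 - 23^2)/41 = 41/41 = 1, a_4 = floor((23 + 23)/1) = 46.
  m_5 = 1*46 - 23 = 23, d_5 = (570 - 23^2)/1 = 41/1 = 41: (m_5, d_5) = (m_1, d_1) = (23, 41), so from here the quotients repeat a_1, ..., a_4; the period length is 4.
So sqrt(570) = [23; (1, 6, 1, 46)] with period length k = 4.
k is even, so the fundamental solution of x^2 - 570y^2 = 1 is (p_{k-1}, q_{k-1}) = (p_3, q_3); compute convergents through index 3.
Convergents (p_i = a_i*p_{i-1} + p_{i-2}, q_i = a_i*q_{i-1} + q_{i-2} with p_{-2}=0, p_{-1}=1, q_{-2}=1, q_{-1}=0):
  i=0: a_0=23, p_0 = 23*1 + 0 = 23, q_0 = 23*0 + 1 = 1.
  i=1: a_1=1, p_1 = 1*23 + 1 = 24, q_1 = 1*1 + 0 = 1.
  i=2: a_2=6, p_2 = 6*24 + 23 = 167, q_2 = 6*1 + 1 = 7.
  i=3: a_3=1, p_3 = 1*167 + 24 = 191, q_3 = 1*7 + 1 = 8.
Check: 191^2 - 570*8^2 = 36481 - 36480 = 1, so (x, y) = (191, 8) solves the equation, and by the theorem it is the least positive solution.

(x, y) = (191, 8)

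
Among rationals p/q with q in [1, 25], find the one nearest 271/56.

Expand x = 271/56 as a continued fraction with the Euclidean algorithm:
  271 = 4*56 + 47, so a_0 = 4.
  56 = 1*47 + 9, so a_1 = 1.
  47 = 5*9 + 2, so a_2 = 5.
  9 = 4*2 + 1, so a_3 = 4.
  2 = 2*1 + 0, so a_4 = 2.
so x = [4; 1, 5, 4, 2].
Convergents (p_i = a_i*p_{i-1} + p_{i-2}, q_i = a_i*q_{i-1} + q_{i-2} with p_{-2}=0, p_{-1}=1, q_{-2}=1, q_{-1}=0), until the denominator exceeds 25:
  i=0: a_0=4, p_0 = 4*1 + 0 = 4, q_0 = 4*0 + 1 = 1.
  i=1: a_1=1, p_1 = 1*4 + 1 = 5, q_1 = 1*1 + 0 = 1.
  i=2: a_2=5, p_2 = 5*5 + 4 = 29, q_2 = 5*1 + 1 = 6.
  i=3: a_3=4, p_3 = 4*29 + 5 = 121, q_3 = 4*6 + 1 = 25.
  i=4: a_4=2, p_4 = 2*121 + 29 = 271, q_4 = 2*25 + 6 = 56.
q_4 = 56 > 25, so the last convergent with denominator <= 25 is p_3/q_3 = 121/25.
The closest fraction with denominator <= 25 is either p_3/q_3 or the intermediate fraction (k*p_3 + p_2)/(k*q_3 + q_2) with the largest k >= 1 whose denominator stays <= 25; these approach x as k grows, and every other convergent or intermediate fraction in range is farther away.
Largest k: floor((25 - q_2)/q_3) = floor((25 - 6)/25) = 0.
Since k = 0, no intermediate fraction beyond p_3/q_3 has denominator <= 25, so the convergent 121/25 is the closest (its error is |271*25 - 121*56|/(56*25) = 1/1400).

121/25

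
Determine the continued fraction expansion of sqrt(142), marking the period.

Write x_i = (sqrt(142) + m_i)/d_i with (m_0, d_0) = (0, 1). a_0 = floor(sqrt(142)) = 11, since 11^2 = 121 <= 142 < 144 = 12^2.
Iterate m_{i+1} = d_i*a_i - m_i, d_{i+1} = (142 - m_{i+1}^2)/d_i, a_{i+1} = floor((a_0 + m_{i+1})/d_{i+1}):
  m_1 = 1*11 - 0 = 11, d_1 = (142 - 11^2)/1 = 21/1 = 21, a_1 = floor((11 + 11)/21) = 1.
  m_2 = 21*1 - 11 = 10, d_2 = (142 - 10^2)/21 = 42/21 = 2, a_2 = floor((11 + 10)/2) = 10.
  m_3 = 2*10 - 10 = 10, d_3 = (142 - 10^2)/2 = 42/2 = 21, a_3 = floor((11 + 10)/21) = 1.
  m_4 = 21*1 - 10 = 11, d_4 = (142 - 11^2)/21 = 21/21 = 1, a_4 = floor((11 + 11)/1) = 22.
  m_5 = 1*22 - 11 = 11, d_5 = (142 - 11^2)/1 = 21/1 = 21: (m_5, d_5) = (m_1, d_1) = (11, 21), so from here the quotients repeat a_1, ..., a_4; the period length is 4.
Hence the expansion of sqrt(142) is a_0 = 11 followed by the repeating block 1, 10, 1, 22 (period 4).

[11; (1, 10, 1, 22)]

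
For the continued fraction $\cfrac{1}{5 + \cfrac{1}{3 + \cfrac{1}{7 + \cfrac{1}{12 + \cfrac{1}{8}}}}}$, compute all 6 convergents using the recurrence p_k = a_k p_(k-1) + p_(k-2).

0/1, 1/5, 3/16, 22/117, 267/1420, 2158/11477

Using the convergent recurrence p_i = a_i*p_{i-1} + p_{i-2}, q_i = a_i*q_{i-1} + q_{i-2} with p_{-2}=0, p_{-1}=1, q_{-2}=1, q_{-1}=0:
  i=0: a_0=0, p_0 = 0*1 + 0 = 0, q_0 = 0*0 + 1 = 1.
  i=1: a_1=5, p_1 = 5*0 + 1 = 1, q_1 = 5*1 + 0 = 5.
  i=2: a_2=3, p_2 = 3*1 + 0 = 3, q_2 = 3*5 + 1 = 16.
  i=3: a_3=7, p_3 = 7*3 + 1 = 22, q_3 = 7*16 + 5 = 117.
  i=4: a_4=12, p_4 = 12*22 + 3 = 267, q_4 = 12*117 + 16 = 1420.
  i=5: a_5=8, p_5 = 8*267 + 22 = 2158, q_5 = 8*1420 + 117 = 11477.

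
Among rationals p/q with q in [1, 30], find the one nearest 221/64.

Expand x = 221/64 as a continued fraction with the Euclidean algorithm:
  221 = 3*64 + 29, so a_0 = 3.
  64 = 2*29 + 6, so a_1 = 2.
  29 = 4*6 + 5, so a_2 = 4.
  6 = 1*5 + 1, so a_3 = 1.
  5 = 5*1 + 0, so a_4 = 5.
so x = [3; 2, 4, 1, 5].
Convergents (p_i = a_i*p_{i-1} + p_{i-2}, q_i = a_i*q_{i-1} + q_{i-2} with p_{-2}=0, p_{-1}=1, q_{-2}=1, q_{-1}=0), until the denominator exceeds 30:
  i=0: a_0=3, p_0 = 3*1 + 0 = 3, q_0 = 3*0 + 1 = 1.
  i=1: a_1=2, p_1 = 2*3 + 1 = 7, q_1 = 2*1 + 0 = 2.
  i=2: a_2=4, p_2 = 4*7 + 3 = 31, q_2 = 4*2 + 1 = 9.
  i=3: a_3=1, p_3 = 1*31 + 7 = 38, q_3 = 1*9 + 2 = 11.
  i=4: a_4=5, p_4 = 5*38 + 31 = 221, q_4 = 5*11 + 9 = 64.
q_4 = 64 > 30, so the last convergent with denominator <= 30 is p_3/q_3 = 38/11.
The closest fraction with denominator <= 30 is either p_3/q_3 or the intermediate fraction (k*p_3 + p_2)/(k*q_3 + q_2) with the largest k >= 1 whose denominator stays <= 30; these approach x as k grows, and every other convergent or intermediate fraction in range is farther away.
Largest k: floor((30 - q_2)/q_3) = floor((30 - 9)/11) = 1.
That gives (1*38 + 31)/(1*11 + 9) = 69/20.
Compare the errors: |x - 38/11| = |221*11 - 38*64|/(64*11) = 1/704, and |x - 69/20| = |221*20 - 69*64|/(64*20) = 4/1280.
Cross-multiplying, 1*1280 = 1280 < 2816 = 4*704, so 1/704 is smaller: the convergent 38/11 is closer to x than 69/20.

38/11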